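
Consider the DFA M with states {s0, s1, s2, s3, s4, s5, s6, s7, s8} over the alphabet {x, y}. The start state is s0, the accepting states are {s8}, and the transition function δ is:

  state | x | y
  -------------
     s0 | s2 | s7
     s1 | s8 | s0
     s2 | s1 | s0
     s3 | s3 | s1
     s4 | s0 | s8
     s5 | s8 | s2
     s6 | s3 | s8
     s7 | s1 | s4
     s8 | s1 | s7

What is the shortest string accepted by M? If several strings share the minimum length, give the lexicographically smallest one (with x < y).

A breadth-first search from s0 reaches an accepting state first via the path s0 → s2 → s1 → s8 on input xxx.
No string of length < 3 is accepted (BFS exhausts all shorter strings without reaching an accepting state), and xxx is the lexicographically least accepting string of length 3.

xxx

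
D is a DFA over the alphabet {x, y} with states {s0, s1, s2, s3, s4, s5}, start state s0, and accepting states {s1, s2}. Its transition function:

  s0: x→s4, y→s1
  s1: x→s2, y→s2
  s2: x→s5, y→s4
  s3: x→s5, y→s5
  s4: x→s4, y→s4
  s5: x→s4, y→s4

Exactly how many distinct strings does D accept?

3

The useful subgraph on states {s0, s1, s2} is acyclic, so L(D) is finite; the longest accepting path visits 3 useful states, giving maximum string length 2.
Counting accepting paths from s0 by length: 1 of length 1, 2 of length 2. Total 3.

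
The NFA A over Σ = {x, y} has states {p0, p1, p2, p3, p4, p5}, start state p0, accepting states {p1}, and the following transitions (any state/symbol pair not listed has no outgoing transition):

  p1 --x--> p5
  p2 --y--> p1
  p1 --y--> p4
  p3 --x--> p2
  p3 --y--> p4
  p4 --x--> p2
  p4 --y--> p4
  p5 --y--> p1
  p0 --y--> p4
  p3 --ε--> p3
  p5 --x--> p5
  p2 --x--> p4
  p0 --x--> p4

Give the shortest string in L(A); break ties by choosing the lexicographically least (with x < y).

xxy

A breadth-first search from p0 reaches an accepting state first via the path p0 → p4 → p2 → p1 on input xxy.
No string of length < 3 is accepted (BFS exhausts all shorter strings without reaching an accepting state), and xxy is the lexicographically least accepting string of length 3.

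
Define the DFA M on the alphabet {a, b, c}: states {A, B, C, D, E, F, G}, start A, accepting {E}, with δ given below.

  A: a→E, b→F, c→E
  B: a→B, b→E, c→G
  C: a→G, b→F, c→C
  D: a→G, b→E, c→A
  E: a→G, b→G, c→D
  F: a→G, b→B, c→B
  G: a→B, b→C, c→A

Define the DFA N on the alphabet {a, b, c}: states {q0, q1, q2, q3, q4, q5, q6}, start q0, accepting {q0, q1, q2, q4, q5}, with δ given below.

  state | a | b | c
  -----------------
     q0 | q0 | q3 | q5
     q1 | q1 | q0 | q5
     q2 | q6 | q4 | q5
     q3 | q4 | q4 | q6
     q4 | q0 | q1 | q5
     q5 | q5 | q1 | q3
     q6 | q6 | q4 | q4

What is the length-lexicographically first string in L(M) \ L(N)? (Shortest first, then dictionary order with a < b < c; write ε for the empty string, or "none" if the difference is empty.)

The string aaab is accepted by M but not by N.
No shorter string lies in the difference, and aaab is the lexicographically first length-4 string in L(M) \ L(N).

aaab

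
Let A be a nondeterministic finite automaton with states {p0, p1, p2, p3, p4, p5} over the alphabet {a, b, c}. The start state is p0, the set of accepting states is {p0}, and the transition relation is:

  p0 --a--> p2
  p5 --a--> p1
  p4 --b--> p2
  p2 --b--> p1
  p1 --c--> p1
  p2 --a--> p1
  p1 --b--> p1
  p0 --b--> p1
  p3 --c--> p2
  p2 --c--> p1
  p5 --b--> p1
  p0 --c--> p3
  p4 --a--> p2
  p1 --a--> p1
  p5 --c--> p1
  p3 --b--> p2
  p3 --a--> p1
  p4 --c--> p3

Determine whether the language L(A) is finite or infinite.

The useful states (reachable from p0 and able to reach an accepting state) are {p0}.
Restricted to these states the transition graph has no cycle, so every accepting path has bounded length and L is finite.

finite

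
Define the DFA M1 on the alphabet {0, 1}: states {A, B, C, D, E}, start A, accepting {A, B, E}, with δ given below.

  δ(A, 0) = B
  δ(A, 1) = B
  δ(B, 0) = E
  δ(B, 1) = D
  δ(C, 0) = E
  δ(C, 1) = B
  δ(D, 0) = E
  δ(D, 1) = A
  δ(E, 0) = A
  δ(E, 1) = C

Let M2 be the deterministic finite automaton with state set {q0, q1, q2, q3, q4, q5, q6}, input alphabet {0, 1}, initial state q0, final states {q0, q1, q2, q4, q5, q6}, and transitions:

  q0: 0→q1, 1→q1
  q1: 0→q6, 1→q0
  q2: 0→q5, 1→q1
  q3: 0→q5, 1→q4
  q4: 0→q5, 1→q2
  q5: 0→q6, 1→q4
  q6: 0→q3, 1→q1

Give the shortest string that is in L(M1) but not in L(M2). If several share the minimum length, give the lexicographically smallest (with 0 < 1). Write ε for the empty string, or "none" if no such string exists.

The string 000 is accepted by M1 but not by M2.
No shorter string lies in the difference, and 000 is the lexicographically first length-3 string in L(M1) \ L(M2).

000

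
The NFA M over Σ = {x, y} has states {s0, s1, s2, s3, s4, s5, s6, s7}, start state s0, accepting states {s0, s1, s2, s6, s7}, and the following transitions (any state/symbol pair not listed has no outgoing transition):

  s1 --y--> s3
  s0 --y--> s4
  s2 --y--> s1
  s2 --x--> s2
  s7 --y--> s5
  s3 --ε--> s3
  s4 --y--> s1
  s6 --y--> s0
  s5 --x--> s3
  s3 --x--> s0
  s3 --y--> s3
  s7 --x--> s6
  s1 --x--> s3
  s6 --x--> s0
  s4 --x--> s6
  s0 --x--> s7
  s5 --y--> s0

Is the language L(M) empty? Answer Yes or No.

No

The empty string ε is accepted: the run s0 ends in the accepting state s0.
Since at least one string is accepted, L(M) is not empty.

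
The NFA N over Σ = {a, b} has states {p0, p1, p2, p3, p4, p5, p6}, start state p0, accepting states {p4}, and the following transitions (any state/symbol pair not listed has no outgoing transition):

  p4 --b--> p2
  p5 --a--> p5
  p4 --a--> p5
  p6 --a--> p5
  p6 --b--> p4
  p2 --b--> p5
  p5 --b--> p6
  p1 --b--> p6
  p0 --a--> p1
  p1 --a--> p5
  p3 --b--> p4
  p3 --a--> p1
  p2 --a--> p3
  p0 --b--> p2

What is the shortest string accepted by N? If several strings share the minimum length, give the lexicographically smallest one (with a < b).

A breadth-first search from p0 reaches an accepting state first via the path p0 → p1 → p6 → p4 on input abb.
No string of length < 3 is accepted (BFS exhausts all shorter strings without reaching an accepting state), and abb is the lexicographically least accepting string of length 3.

abb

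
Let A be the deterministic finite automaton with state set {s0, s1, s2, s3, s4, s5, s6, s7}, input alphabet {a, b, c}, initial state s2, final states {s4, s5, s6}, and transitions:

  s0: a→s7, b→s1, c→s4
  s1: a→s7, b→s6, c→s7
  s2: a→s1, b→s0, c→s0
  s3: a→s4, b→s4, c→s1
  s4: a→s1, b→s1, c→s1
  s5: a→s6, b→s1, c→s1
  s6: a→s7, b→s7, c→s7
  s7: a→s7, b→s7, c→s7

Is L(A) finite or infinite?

finite

The useful states (reachable from s2 and able to reach an accepting state) are {s0, s1, s2, s4, s6}.
Restricted to these states the transition graph has no cycle, so every accepting path has bounded length and L is finite.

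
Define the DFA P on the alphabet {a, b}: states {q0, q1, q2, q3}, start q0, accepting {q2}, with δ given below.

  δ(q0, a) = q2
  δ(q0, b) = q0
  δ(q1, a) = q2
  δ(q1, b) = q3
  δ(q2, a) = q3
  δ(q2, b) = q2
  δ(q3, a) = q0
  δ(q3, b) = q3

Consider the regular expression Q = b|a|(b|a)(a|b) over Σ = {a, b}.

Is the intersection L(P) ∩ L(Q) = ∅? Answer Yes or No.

No

The string a is accepted by both P and Q.
Hence L(P) ∩ L(Q) ≠ ∅.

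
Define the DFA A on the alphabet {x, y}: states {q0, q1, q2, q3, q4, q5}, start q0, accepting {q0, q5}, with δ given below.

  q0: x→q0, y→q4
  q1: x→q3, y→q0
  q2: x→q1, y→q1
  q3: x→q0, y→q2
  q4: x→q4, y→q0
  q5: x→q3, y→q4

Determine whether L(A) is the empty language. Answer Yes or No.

The empty string ε is accepted: the run q0 ends in the accepting state q0.
Since at least one string is accepted, L(A) is not empty.

No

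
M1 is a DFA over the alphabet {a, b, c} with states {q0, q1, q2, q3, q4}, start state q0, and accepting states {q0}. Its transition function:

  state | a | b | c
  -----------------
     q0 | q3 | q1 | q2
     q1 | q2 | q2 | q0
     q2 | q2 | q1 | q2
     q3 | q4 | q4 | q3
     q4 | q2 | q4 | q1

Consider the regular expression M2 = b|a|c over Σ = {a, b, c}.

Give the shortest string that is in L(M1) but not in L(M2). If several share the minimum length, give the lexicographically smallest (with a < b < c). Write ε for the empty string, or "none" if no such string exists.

The empty string ε is accepted by M1 but not by M2.
Since ε is the unique shortest string, it is the required witness.

ε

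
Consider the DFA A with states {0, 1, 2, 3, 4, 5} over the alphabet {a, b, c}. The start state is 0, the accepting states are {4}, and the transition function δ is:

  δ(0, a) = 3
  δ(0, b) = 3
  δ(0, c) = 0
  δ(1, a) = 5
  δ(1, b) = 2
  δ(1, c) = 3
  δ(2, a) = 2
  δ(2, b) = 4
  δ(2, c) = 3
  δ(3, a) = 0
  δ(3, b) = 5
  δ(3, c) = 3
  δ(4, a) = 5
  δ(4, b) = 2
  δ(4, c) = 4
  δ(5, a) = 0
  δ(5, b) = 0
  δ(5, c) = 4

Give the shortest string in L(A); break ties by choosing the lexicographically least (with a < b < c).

A breadth-first search from 0 reaches an accepting state first via the path 0 → 3 → 5 → 4 on input abc.
No string of length < 3 is accepted (BFS exhausts all shorter strings without reaching an accepting state), and abc is the lexicographically least accepting string of length 3.

abc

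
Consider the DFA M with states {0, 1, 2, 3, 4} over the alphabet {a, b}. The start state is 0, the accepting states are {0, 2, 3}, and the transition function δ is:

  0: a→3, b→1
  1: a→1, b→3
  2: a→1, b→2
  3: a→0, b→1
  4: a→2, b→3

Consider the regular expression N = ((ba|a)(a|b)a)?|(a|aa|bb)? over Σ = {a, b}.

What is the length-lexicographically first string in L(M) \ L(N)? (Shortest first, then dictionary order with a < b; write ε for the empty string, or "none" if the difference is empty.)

abb

The string abb is accepted by M but not by N.
No shorter string lies in the difference, and abb is the lexicographically first length-3 string in L(M) \ L(N).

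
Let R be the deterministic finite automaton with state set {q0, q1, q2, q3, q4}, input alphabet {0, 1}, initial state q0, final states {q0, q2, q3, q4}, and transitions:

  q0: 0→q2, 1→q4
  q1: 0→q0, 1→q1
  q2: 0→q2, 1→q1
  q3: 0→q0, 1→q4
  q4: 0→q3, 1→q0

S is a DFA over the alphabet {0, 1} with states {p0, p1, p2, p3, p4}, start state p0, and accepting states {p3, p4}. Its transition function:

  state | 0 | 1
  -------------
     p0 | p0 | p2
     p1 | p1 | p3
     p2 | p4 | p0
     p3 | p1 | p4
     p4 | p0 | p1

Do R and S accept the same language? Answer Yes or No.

The empty string ε is accepted by R but rejected by S.
So L(R) ≠ L(S).

No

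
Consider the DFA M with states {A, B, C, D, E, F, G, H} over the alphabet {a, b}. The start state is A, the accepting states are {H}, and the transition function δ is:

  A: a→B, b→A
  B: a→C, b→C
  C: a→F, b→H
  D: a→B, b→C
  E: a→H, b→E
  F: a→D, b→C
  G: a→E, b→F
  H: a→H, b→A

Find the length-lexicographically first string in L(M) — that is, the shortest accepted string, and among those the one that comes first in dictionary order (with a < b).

A breadth-first search from A reaches an accepting state first via the path A → B → C → H on input aab.
No string of length < 3 is accepted (BFS exhausts all shorter strings without reaching an accepting state), and aab is the lexicographically least accepting string of length 3.

aab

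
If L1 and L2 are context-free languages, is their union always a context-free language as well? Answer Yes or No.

Yes

Take grammars for L₁ and L₂ with disjoint nonterminals and start symbols S₁, S₂; the grammar with a new start symbol and productions S → S₁ | S₂ generates L₁ ∪ L₂.
So the context-free languages are closed under union.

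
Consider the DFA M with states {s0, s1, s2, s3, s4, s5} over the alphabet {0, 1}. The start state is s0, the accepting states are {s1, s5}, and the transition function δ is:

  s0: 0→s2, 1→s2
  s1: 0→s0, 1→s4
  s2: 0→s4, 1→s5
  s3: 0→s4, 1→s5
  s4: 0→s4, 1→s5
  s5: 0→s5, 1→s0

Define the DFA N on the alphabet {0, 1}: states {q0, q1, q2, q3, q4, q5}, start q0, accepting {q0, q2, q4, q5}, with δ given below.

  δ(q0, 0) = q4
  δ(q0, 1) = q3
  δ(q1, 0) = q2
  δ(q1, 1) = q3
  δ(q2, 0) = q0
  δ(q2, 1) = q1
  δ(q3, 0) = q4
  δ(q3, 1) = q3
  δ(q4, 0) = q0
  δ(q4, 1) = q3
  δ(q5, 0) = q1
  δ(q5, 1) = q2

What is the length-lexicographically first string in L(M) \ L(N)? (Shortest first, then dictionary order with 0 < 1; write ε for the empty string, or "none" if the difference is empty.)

01

The string 01 is accepted by M but not by N.
No shorter string lies in the difference, and 01 is the lexicographically first length-2 string in L(M) \ L(N).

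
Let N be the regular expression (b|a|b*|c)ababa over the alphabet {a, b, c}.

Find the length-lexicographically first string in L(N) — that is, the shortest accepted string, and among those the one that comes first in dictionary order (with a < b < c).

ababa

By inspection of the expression, no string of length less than 5 matches, and ababa is the lexicographically first match of length 5.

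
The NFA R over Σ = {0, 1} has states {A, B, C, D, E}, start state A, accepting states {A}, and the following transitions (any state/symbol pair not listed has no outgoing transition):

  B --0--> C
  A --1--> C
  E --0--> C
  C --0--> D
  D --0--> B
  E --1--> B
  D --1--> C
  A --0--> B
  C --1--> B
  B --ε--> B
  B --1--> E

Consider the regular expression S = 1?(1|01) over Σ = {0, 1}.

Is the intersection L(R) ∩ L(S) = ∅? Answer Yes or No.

Converting the expression S to a DFA (subset construction, then merging equivalent states) gives the minimal DFA with states {s0, s1, s2, s3, s4}, start state s0, accepting states {s2, s4} and transitions s0: 0→s1, 1→s2; s1: 0→s3, 1→s4; s2: 0→s1, 1→s4; s3: 0→s3, 1→s3; s4: 0→s3, 1→s3.
Exploring the product automaton R × S from the start pair (A, s0), following both machines on each input symbol, reaches 11 state pairs: (A, s0), (B, s1), (C, s2), (C, s3), (E, s4), (D, s1), (B, s4), (D, s3), (B, s3), (C, s4), (E, s3).
R accepts in {A} and S accepts in {s2, s4}; no reachable pair has both components accepting, so no string drives both machines to acceptance simultaneously and L(R) ∩ L(S) = ∅.
So no string is accepted by both, and the intersection is empty.

Yes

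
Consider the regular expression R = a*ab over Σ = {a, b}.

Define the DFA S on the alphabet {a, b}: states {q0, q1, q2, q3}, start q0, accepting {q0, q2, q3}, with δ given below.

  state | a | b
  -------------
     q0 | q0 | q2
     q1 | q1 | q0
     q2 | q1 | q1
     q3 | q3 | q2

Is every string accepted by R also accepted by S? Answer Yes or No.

Yes

Converting the expression R to a DFA (subset construction, then merging equivalent states) gives the minimal DFA with states {r0, r1, r2, r3}, start state r0, accepting states {r3} and transitions r0: a→r1, b→r2; r1: a→r1, b→r3; r2: a→r2, b→r2; r3: a→r2, b→r2.
Exploring the product automaton R × S from the start pair (r0, q0), following both machines on each input symbol, reaches 6 state pairs: (r0, q0), (r1, q0), (r2, q2), (r3, q2), (r2, q1), (r2, q0).
R accepts in {r3} and S accepts in {q0, q2, q3}. The reachable pairs whose R-component is accepting are (r3, q2); in each of them the S-component is accepting too, so the product for L(R) \ L(S) (R-component accepting, S-component rejecting) has no reachable accepting pair and the difference is empty.
Hence every string in L(R) is also in L(S).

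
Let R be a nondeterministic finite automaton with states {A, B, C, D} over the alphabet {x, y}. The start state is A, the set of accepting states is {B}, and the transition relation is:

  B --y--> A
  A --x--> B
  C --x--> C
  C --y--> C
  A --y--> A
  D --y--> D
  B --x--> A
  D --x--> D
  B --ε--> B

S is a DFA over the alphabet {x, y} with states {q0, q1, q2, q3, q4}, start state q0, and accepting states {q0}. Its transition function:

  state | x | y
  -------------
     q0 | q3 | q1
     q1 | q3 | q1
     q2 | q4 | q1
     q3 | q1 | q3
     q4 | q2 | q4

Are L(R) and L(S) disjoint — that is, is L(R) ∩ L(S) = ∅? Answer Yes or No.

Exploring the product automaton R × S from the start pair (A, q0), following both machines on each input symbol, reaches 5 state pairs: (A, q0), (B, q3), (A, q1), (A, q3), (B, q1).
R accepts in {B} and S accepts in {q0}; no reachable pair has both components accepting, so no string drives both machines to acceptance simultaneously and L(R) ∩ L(S) = ∅.
So no string is accepted by both, and the intersection is empty.

Yes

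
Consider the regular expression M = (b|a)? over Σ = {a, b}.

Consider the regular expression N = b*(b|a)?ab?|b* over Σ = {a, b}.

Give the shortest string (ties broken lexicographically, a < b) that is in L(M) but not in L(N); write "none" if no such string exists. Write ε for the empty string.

Converting the expression M to a DFA (subset construction, then merging equivalent states) gives the minimal DFA with states {m0, m1, m2}, start state m0, accepting states {m0, m1} and transitions m0: a→m1, b→m1; m1: a→m2, b→m2; m2: a→m2, b→m2.
Converting the expression N to a DFA (subset construction, then merging equivalent states) gives the minimal DFA with states {n0, n1, n2, n3, n4}, start state n0, accepting states {n0, n1, n2, n3} and transitions n0: a→n1, b→n0; n1: a→n2, b→n3; n2: a→n4, b→n3; n3: a→n4, b→n4; n4: a→n4, b→n4.
Exploring the product automaton M × N from the start pair (m0, n0), following both machines on each input symbol, reaches 8 state pairs: (m0, n0), (m1, n1), (m1, n0), (m2, n2), (m2, n3), (m2, n1), (m2, n0), (m2, n4).
M accepts in {m0, m1} and N accepts in {n0, n1, n2, n3}. The reachable pairs whose M-component is accepting are (m0, n0), (m1, n1), (m1, n0); in each of them the N-component is accepting too, so the product for L(M) \ L(N) (M-component accepting, N-component rejecting) has no reachable accepting pair and the difference is empty.
So every string accepted by M is also accepted by N: L(M) \ L(N) = ∅ and there is no such string.

none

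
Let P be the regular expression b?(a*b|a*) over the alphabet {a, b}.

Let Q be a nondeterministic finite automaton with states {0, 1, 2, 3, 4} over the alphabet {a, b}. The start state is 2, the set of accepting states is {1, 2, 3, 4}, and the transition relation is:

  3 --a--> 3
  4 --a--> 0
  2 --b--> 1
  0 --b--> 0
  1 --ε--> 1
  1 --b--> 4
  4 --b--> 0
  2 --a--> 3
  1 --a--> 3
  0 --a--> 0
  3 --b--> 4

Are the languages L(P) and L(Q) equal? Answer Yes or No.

Converting the expression P to a DFA (subset construction, then merging equivalent states) gives the minimal DFA with states {p0, p1, p2, p3}, start state p0, accepting states {p0, p1, p2} and transitions p0: a→p1, b→p1; p1: a→p1, b→p2; p2: a→p3, b→p3; p3: a→p3, b→p3.
Exploring the product automaton P × Q from the start pair (p0, 2), following both machines on each input symbol, reaches 5 state pairs: (p0, 2), (p1, 3), (p1, 1), (p2, 4), (p3, 0).
P accepts in {p0, p1, p2} and Q accepts in {1, 2, 3, 4}. In every reachable pair the two components are either both accepting — (p0, 2), (p1, 3), (p1, 1), (p2, 4) — or both non-accepting, so no string is accepted by exactly one of the machines: L(P) \ L(Q) and L(Q) \ L(P) are both empty.
Hence every string is accepted by P iff it is accepted by Q, and the two languages coincide.

Yes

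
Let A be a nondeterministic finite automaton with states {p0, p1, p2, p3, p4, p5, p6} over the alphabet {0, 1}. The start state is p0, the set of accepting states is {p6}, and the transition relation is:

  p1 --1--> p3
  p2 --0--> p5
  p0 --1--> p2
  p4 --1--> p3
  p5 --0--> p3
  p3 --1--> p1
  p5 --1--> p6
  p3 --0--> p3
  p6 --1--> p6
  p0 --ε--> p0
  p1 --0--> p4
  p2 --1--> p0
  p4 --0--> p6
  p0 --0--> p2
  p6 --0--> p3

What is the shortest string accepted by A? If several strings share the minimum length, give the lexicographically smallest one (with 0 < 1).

A breadth-first search from p0 reaches an accepting state first via the path p0 → p2 → p5 → p6 on input 001.
No string of length < 3 is accepted (BFS exhausts all shorter strings without reaching an accepting state), and 001 is the lexicographically least accepting string of length 3.

001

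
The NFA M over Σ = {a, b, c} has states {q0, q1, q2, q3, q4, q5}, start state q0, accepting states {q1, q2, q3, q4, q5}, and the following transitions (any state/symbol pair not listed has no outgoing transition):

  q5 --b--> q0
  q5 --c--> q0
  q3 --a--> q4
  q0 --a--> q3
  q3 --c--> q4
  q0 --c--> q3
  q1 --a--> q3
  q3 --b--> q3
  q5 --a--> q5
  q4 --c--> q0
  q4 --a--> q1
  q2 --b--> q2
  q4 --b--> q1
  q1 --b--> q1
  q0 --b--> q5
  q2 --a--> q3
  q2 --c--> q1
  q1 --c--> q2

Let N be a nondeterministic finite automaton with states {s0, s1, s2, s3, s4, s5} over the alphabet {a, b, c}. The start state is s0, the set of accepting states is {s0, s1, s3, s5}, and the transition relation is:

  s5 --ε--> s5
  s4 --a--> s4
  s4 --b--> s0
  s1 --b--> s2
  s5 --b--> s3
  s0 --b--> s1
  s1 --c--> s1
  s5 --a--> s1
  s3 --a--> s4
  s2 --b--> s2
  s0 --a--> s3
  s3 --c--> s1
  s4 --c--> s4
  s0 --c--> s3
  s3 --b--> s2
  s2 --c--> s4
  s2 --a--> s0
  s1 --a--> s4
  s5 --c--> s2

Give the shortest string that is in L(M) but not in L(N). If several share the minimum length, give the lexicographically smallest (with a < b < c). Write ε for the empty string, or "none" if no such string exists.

The string aa is accepted by M but not by N.
No shorter string lies in the difference, and aa is the lexicographically first length-2 string in L(M) \ L(N).

aa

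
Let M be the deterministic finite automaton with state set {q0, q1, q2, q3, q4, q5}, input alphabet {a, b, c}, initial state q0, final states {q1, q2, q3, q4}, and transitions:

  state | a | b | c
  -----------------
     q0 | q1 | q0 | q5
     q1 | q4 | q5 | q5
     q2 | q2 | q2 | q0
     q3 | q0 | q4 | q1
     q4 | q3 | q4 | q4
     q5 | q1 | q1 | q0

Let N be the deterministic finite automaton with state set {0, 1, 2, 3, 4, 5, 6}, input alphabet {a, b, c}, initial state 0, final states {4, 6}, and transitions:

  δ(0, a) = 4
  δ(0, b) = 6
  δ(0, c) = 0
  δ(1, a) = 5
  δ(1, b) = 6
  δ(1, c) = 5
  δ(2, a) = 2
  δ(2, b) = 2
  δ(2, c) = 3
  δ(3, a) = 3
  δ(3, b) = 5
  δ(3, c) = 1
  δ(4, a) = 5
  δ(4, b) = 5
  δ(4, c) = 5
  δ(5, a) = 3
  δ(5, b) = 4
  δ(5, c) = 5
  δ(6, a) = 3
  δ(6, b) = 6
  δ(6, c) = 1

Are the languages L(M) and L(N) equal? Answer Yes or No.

The string aa is accepted by M but rejected by N.
So L(M) ≠ L(N).

No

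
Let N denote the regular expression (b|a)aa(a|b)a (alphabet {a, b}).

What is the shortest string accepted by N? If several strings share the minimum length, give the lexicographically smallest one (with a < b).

By inspection of the expression, no string of length less than 5 matches, and aaaaa is the lexicographically first match of length 5.

aaaaa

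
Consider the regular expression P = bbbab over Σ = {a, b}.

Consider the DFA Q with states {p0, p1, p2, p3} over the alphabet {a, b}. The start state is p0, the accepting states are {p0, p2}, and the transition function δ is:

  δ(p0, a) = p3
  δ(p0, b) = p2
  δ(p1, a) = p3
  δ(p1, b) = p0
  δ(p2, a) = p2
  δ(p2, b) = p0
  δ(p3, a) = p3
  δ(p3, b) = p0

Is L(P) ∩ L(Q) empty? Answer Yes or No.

No

The string bbbab is accepted by both P and Q.
Hence L(P) ∩ L(Q) ≠ ∅.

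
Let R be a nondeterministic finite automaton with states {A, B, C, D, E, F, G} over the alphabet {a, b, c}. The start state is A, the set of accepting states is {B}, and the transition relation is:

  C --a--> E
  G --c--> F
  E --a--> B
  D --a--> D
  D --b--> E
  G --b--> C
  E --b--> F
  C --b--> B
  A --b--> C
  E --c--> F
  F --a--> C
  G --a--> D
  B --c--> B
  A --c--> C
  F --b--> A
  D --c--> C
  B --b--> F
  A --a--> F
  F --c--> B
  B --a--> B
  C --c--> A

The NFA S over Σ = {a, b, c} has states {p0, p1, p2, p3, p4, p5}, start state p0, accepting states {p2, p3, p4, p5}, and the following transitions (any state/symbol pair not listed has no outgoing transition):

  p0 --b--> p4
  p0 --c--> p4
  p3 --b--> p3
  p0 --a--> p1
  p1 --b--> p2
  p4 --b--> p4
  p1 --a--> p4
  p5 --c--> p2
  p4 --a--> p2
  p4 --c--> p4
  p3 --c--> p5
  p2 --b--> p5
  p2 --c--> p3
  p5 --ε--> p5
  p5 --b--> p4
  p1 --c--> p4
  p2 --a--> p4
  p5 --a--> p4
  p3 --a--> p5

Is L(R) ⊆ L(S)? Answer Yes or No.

Exploring the product automaton R × S from the start pair (A, p0), following both machines on each input symbol, reaches 21 state pairs: (A, p0), (F, p1), (C, p4), (A, p2), (B, p4), (E, p2), (A, p4), (F, p4), (C, p5), (C, p3), (B, p2), (F, p5), (F, p3), (F, p2), (C, p2), (E, p4), (E, p5), (B, p3), (A, p5), (A, p3), (B, p5).
R accepts in {B} and S accepts in {p2, p3, p4, p5}. The reachable pairs whose R-component is accepting are (B, p4), (B, p2), (B, p3), (B, p5); in each of them the S-component is accepting too, so the product for L(R) \ L(S) (R-component accepting, S-component rejecting) has no reachable accepting pair and the difference is empty.
Hence every string in L(R) is also in L(S).

Yes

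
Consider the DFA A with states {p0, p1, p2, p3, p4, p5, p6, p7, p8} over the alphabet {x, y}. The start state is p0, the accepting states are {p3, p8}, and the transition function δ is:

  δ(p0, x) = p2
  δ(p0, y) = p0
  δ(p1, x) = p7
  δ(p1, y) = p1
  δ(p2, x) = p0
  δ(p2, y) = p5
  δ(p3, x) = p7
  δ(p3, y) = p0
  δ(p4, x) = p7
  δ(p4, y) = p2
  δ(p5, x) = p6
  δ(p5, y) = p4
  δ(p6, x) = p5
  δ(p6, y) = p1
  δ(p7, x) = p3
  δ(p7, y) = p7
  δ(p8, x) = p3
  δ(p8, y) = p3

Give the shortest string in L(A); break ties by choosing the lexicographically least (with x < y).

xyyxx

A breadth-first search from p0 reaches an accepting state first via the path p0 → p2 → p5 → p4 → p7 → p3 on input xyyxx.
No string of length < 5 is accepted (BFS exhausts all shorter strings without reaching an accepting state), and xyyxx is the lexicographically least accepting string of length 5.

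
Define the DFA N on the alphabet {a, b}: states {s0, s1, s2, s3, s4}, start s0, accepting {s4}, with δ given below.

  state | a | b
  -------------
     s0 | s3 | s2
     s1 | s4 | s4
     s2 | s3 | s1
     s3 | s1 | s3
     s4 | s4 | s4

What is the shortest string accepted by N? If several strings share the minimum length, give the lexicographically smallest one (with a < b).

aaa

A breadth-first search from s0 reaches an accepting state first via the path s0 → s3 → s1 → s4 on input aaa.
No string of length < 3 is accepted (BFS exhausts all shorter strings without reaching an accepting state), and aaa is the lexicographically least accepting string of length 3.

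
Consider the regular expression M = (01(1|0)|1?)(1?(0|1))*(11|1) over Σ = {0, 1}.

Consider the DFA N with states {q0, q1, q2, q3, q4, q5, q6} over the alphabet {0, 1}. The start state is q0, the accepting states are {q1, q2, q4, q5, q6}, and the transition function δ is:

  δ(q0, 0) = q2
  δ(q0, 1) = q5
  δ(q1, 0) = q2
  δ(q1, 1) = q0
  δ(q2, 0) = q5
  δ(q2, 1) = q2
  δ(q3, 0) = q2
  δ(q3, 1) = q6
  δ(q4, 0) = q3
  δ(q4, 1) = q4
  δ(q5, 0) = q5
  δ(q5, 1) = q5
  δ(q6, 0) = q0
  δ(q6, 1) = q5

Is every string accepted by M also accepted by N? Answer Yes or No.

Converting the expression M to a DFA (subset construction, then merging equivalent states) gives the minimal DFA with states {m0, m1}, start state m0, accepting states {m1} and transitions m0: 0→m0, 1→m1; m1: 0→m0, 1→m1.
Exploring the product automaton M × N from the start pair (m0, q0), following both machines on each input symbol, reaches 5 state pairs: (m0, q0), (m0, q2), (m1, q5), (m0, q5), (m1, q2).
M accepts in {m1} and N accepts in {q1, q2, q4, q5, q6}. The reachable pairs whose M-component is accepting are (m1, q5), (m1, q2); in each of them the N-component is accepting too, so the product for L(M) \ L(N) (M-component accepting, N-component rejecting) has no reachable accepting pair and the difference is empty.
Hence every string in L(M) is also in L(N).

Yes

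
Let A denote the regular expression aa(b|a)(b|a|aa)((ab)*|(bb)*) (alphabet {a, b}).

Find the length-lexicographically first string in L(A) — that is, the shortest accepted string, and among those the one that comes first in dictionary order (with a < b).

aaaa

By inspection of the expression, no string of length less than 4 matches, and aaaa is the lexicographically first match of length 4.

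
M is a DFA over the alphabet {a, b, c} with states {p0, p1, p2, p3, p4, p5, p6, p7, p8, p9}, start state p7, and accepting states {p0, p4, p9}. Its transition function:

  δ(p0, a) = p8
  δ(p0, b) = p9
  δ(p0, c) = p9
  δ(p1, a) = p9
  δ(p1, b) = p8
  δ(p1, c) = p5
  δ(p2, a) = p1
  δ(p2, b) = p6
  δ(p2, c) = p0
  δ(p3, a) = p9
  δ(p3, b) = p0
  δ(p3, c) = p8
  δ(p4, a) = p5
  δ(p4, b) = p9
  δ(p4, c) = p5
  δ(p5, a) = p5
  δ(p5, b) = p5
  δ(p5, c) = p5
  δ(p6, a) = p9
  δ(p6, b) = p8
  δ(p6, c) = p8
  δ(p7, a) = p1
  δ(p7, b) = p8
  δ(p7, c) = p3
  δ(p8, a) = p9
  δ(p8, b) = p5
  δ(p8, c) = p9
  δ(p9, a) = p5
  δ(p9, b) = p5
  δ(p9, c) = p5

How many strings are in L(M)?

The useful subgraph on states {p0, p1, p3, p7, p8, p9} is acyclic, so L(M) is finite; the longest accepting path visits 5 useful states, giving maximum string length 4.
Counting accepting paths from p7 by length: 5 of length 2, 6 of length 3, 2 of length 4. Total 13.

13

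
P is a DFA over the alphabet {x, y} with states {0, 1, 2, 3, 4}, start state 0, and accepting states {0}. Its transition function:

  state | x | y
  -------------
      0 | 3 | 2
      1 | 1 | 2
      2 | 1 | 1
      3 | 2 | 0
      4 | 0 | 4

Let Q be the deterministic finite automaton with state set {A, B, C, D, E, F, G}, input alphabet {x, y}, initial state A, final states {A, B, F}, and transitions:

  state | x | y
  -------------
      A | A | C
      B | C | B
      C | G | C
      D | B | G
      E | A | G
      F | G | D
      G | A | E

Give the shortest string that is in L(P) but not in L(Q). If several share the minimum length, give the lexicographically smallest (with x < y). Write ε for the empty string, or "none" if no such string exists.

The string xy is accepted by P but not by Q.
No shorter string lies in the difference, and xy is the lexicographically first length-2 string in L(P) \ L(Q).

xy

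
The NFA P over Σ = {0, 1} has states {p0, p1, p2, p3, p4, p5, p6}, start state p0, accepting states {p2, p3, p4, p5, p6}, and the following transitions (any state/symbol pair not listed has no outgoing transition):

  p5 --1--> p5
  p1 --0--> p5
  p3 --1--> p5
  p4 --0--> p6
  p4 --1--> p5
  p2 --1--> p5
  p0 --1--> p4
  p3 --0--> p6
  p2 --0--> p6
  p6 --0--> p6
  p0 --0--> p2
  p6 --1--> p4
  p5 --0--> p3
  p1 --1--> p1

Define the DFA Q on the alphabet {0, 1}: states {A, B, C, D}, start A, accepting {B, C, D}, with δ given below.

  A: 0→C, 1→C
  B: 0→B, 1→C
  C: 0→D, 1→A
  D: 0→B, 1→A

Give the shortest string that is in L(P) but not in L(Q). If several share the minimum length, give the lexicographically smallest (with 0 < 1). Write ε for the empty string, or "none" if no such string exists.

The string 01 is accepted by P but not by Q.
No shorter string lies in the difference, and 01 is the lexicographically first length-2 string in L(P) \ L(Q).

01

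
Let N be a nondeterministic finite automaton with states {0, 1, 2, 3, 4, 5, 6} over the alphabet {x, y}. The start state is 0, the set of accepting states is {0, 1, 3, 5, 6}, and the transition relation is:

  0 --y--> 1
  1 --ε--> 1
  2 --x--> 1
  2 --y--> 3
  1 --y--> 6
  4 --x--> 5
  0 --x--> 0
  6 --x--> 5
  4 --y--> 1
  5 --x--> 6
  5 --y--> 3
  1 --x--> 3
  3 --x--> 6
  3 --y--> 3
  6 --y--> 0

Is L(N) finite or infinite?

State 0 is reachable from the start and can reach an accepting state, and it lies on the cycle 0 → 0.
Traversing that cycle any number of times yields accepted strings of unbounded length, so the language is infinite.

infinite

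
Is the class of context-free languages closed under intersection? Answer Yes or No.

No

{aⁿbⁿcᵐ : m,n≥0} and {aᵐbⁿcⁿ : m,n≥0} are both context-free, but their intersection {aⁿbⁿcⁿ : n≥0} is not (pumping lemma).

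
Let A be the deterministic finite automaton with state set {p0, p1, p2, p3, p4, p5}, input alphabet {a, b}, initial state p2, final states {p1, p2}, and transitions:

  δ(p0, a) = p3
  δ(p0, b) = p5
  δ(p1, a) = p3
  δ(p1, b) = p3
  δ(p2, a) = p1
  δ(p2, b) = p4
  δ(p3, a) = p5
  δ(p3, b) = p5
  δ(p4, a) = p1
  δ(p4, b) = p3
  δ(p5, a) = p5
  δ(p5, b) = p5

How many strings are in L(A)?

The useful subgraph on states {p1, p2, p4} is acyclic, so L(A) is finite; the longest accepting path visits 3 useful states, giving maximum string length 2.
Counting accepting paths from p2 by length: 1 of length 0, 1 of length 1, 1 of length 2. Total 3.

3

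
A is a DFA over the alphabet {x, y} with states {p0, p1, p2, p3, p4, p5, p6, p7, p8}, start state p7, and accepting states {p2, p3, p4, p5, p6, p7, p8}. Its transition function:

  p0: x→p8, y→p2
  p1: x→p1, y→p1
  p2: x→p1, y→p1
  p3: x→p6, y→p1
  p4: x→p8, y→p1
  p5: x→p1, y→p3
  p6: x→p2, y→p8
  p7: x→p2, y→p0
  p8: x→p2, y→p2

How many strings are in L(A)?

The useful subgraph on states {p0, p2, p7, p8} is acyclic, so L(A) is finite; the longest accepting path visits 4 useful states, giving maximum string length 3.
Counting accepting paths from p7 by length: 1 of length 0, 1 of length 1, 2 of length 2, 2 of length 3. Total 6.

6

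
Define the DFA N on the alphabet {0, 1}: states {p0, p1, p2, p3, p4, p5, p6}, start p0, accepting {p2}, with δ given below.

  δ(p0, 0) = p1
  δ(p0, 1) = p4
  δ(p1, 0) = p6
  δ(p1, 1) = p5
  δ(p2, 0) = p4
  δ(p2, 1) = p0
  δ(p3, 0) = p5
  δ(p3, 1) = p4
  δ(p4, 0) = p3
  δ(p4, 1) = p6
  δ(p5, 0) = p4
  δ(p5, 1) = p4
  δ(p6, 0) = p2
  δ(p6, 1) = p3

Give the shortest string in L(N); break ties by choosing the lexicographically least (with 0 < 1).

000

A breadth-first search from p0 reaches an accepting state first via the path p0 → p1 → p6 → p2 on input 000.
No string of length < 3 is accepted (BFS exhausts all shorter strings without reaching an accepting state), and 000 is the lexicographically least accepting string of length 3.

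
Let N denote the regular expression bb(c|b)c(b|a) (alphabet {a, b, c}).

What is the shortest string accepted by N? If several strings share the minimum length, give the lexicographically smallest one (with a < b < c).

bbbca

By inspection of the expression, no string of length less than 5 matches, and bbbca is the lexicographically first match of length 5.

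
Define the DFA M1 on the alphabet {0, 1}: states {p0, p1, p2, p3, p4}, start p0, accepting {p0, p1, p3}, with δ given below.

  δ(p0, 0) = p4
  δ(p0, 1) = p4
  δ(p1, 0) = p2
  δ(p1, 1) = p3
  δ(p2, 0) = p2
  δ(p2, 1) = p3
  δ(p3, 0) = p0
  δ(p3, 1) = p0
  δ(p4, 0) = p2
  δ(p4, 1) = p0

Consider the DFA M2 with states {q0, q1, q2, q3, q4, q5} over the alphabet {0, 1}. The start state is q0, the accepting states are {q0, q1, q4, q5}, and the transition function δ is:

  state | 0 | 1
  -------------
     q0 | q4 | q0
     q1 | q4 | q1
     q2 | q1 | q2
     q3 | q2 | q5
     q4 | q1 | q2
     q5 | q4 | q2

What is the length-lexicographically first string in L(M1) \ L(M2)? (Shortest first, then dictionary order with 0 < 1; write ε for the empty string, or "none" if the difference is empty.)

01

The string 01 is accepted by M1 but not by M2.
No shorter string lies in the difference, and 01 is the lexicographically first length-2 string in L(M1) \ L(M2).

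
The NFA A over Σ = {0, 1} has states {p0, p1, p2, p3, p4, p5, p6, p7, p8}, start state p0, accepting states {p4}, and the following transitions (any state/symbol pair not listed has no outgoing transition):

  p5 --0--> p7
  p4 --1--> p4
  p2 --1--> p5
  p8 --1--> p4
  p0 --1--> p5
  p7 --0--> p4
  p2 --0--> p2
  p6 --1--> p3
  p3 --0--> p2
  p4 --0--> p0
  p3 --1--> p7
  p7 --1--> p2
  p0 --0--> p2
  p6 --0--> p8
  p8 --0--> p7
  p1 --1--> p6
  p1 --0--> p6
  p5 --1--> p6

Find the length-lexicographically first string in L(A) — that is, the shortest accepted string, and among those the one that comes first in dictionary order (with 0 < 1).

A breadth-first search from p0 reaches an accepting state first via the path p0 → p5 → p7 → p4 on input 100.
No string of length < 3 is accepted (BFS exhausts all shorter strings without reaching an accepting state), and 100 is the lexicographically least accepting string of length 3.

100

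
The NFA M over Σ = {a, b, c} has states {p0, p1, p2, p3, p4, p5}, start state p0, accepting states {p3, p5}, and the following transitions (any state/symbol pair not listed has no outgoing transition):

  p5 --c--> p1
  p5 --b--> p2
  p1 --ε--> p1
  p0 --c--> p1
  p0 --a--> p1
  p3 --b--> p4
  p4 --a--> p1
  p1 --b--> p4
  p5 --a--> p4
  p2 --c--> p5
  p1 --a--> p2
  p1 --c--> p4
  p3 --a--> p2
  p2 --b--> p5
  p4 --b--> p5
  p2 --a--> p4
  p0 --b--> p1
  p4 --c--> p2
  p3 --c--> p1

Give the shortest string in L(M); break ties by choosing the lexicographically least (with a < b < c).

aab

A breadth-first search from p0 reaches an accepting state first via the path p0 → p1 → p2 → p5 on input aab.
No string of length < 3 is accepted (BFS exhausts all shorter strings without reaching an accepting state), and aab is the lexicographically least accepting string of length 3.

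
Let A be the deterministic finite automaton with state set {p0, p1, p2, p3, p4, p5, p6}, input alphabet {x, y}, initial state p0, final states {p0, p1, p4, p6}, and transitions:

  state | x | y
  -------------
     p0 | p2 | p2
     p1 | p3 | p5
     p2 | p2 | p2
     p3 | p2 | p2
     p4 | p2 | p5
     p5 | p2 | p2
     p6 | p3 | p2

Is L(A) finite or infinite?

The useful states (reachable from p0 and able to reach an accepting state) are {p0}.
Restricted to these states the transition graph has no cycle, so every accepting path has bounded length and L is finite.

finite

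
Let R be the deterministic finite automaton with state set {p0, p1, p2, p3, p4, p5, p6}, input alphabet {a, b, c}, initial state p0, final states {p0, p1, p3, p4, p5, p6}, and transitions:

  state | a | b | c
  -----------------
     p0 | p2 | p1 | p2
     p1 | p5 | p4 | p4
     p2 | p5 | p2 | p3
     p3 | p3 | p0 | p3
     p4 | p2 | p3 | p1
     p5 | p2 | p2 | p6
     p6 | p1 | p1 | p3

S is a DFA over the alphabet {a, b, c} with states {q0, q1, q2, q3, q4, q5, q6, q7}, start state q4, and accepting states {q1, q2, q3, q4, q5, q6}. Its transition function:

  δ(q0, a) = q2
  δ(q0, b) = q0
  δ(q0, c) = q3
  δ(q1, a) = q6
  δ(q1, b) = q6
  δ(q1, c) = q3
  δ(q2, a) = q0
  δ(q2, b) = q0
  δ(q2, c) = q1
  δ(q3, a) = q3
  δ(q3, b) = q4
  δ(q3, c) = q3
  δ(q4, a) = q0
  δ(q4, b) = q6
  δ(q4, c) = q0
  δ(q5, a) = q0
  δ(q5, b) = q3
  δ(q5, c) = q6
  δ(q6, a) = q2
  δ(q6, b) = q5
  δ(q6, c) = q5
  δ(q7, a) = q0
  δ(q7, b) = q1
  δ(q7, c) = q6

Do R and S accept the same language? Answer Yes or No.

Exploring the product automaton R × S from the start pair (p0, q4), following both machines on each input symbol, reaches 7 state pairs: (p0, q4), (p2, q0), (p1, q6), (p5, q2), (p3, q3), (p4, q5), (p6, q1).
R accepts in {p0, p1, p3, p4, p5, p6} and S accepts in {q1, q2, q3, q4, q5, q6}. In every reachable pair the two components are either both accepting — (p0, q4), (p1, q6), (p5, q2), (p3, q3), (p4, q5), (p6, q1) — or both non-accepting, so no string is accepted by exactly one of the machines: L(R) \ L(S) and L(S) \ L(R) are both empty.
Hence every string is accepted by R iff it is accepted by S, and the two languages coincide.

Yes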